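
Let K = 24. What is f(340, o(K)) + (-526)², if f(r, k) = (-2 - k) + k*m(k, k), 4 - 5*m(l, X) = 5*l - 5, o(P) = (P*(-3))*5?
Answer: 146786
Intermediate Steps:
o(P) = -15*P (o(P) = -3*P*5 = -15*P)
m(l, X) = 9/5 - l (m(l, X) = ⅘ - (5*l - 5)/5 = ⅘ - (-5 + 5*l)/5 = ⅘ + (1 - l) = 9/5 - l)
f(r, k) = -2 - k + k*(9/5 - k) (f(r, k) = (-2 - k) + k*(9/5 - k) = -2 - k + k*(9/5 - k))
f(340, o(K)) + (-526)² = (-2 - (-15*24)² + 4*(-15*24)/5) + (-526)² = (-2 - 1*(-360)² + (⅘)*(-360)) + 276676 = (-2 - 1*129600 - 288) + 276676 = (-2 - 129600 - 288) + 276676 = -129890 + 276676 = 146786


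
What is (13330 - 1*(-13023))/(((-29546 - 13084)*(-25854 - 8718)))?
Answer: 26353/1473804360 ≈ 1.7881e-5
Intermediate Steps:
(13330 - 1*(-13023))/(((-29546 - 13084)*(-25854 - 8718))) = (13330 + 13023)/((-42630*(-34572))) = 26353/1473804360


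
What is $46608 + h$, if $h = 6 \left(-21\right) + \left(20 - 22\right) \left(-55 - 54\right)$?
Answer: $46700$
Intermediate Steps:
$h = 92$ ($h = -126 - -218 = -126 + 218 = 92$)
$46608 + h = 46608 + 92 = 46700$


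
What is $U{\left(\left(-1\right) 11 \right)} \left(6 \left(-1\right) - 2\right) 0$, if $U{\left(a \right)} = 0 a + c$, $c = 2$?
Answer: $0$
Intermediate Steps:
$U{\left(a \right)} = 2$ ($U{\left(a \right)} = 0 a + 2 = 0 + 2 = 2$)
$U{\left(\left(-1\right) 11 \right)} \left(6 \left(-1\right) - 2\right) 0 = 2 \left(6 \left(-1\right) - 2\right) 0 = 2 \left(-6 - 2\right) 0 = 2 \left(-8\right) 0 = \left(-16\right) 0 = 0$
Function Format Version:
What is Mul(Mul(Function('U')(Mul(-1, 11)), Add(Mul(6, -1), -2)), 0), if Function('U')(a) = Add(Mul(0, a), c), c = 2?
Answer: 0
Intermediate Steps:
Function('U')(a) = 2 (Function('U')(a) = Add(Mul(0, a), 2) = Add(0, 2) = 2)
Mul(Mul(Function('U')(Mul(-1, 11)), Add(Mul(6, -1), -2)), 0) = Mul(Mul(2, Add(Mul(6, -1), -2)), 0) = Mul(Mul(2, Add(-6, -2)), 0) = Mul(Mul(2, -8), 0) = Mul(-16, 0) = 0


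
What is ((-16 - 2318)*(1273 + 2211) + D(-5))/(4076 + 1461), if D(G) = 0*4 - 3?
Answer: -8131659/5537 ≈ -1468.6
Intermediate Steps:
D(G) = -3 (D(G) = 0 - 3 = -3)
((-16 - 2318)*(1273 + 2211) + D(-5))/(4076 + 1461) = ((-16 - 2318)*(1273 + 2211) - 3)/(4076 + 1461) = (-2334*3484 - 3)/5537 = (-8131656 - 3)*(1/5537) = -8131659*1/5537 = -8131659/5537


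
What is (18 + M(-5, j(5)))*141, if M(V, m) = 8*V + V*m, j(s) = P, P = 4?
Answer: -5922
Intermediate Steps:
j(s) = 4
(18 + M(-5, j(5)))*141 = (18 - 5*(8 + 4))*141 = (18 - 5*12)*141 = (18 - 60)*141 = -42*141 = -5922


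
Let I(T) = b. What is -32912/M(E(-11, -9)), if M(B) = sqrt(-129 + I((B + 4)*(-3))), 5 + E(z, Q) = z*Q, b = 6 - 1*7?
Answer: 16456*I*sqrt(130)/65 ≈ 2886.6*I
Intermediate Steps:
b = -1 (b = 6 - 7 = -1)
E(z, Q) = -5 + Q*z (E(z, Q) = -5 + z*Q = -5 + Q*z)
I(T) = -1
M(B) = I*sqrt(130) (M(B) = sqrt(-129 - 1) = sqrt(-130) = I*sqrt(130))
-32912/M(E(-11, -9)) = -32912*(-I*sqrt(130)/130) = -(-16456)*I*sqrt(130)/65 = 16456*I*sqrt(130)/65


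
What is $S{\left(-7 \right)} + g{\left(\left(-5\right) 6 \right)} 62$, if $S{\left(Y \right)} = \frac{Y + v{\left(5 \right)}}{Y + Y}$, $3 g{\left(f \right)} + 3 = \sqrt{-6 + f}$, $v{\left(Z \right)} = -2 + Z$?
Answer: $- \frac{432}{7} + 124 i \approx -61.714 + 124.0 i$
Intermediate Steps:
$g{\left(f \right)} = -1 + \frac{\sqrt{-6 + f}}{3}$
$S{\left(Y \right)} = \frac{3 + Y}{2 Y}$ ($S{\left(Y \right)} = \frac{Y + \left(-2 + 5\right)}{Y + Y} = \frac{Y + 3}{2 Y} = \left(3 + Y\right) \frac{1}{2 Y} = \frac{3 + Y}{2 Y}$)
$S{\left(-7 \right)} + g{\left(\left(-5\right) 6 \right)} 62 = \frac{3 - 7}{2 \left(-7\right)} + \left(-1 + \frac{\sqrt{-6 - 30}}{3}\right) 62 = \frac{1}{2} \left(- \frac{1}{7}\right) \left(-4\right) + \left(-1 + \frac{\sqrt{-6 - 30}}{3}\right) 62 = \frac{2}{7} + \left(-1 + \frac{\sqrt{-36}}{3}\right) 62 = \frac{2}{7} + \left(-1 + \frac{6 i}{3}\right) 62 = \frac{2}{7} + \left(-1 + 2 i\right) 62 = \frac{2}{7} - \left(62 - 124 i\right) = - \frac{432}{7} + 124 i$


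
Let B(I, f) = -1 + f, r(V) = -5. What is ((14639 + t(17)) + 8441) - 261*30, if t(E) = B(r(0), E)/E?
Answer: 259266/17 ≈ 15251.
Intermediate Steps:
t(E) = (-1 + E)/E
((14639 + t(17)) + 8441) - 261*30 = ((14639 + (-1 + 17)/17) + 8441) - 261*30 = ((14639 + (1/17)*16) + 8441) - 7830 = ((14639 + 16/17) + 8441) - 7830 = (248879/17 + 8441) - 7830 = 392376/17 - 7830 = 259266/17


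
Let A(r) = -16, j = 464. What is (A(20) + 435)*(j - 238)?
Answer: 94694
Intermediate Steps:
(A(20) + 435)*(j - 238) = (-16 + 435)*(464 - 238) = 419*226 = 94694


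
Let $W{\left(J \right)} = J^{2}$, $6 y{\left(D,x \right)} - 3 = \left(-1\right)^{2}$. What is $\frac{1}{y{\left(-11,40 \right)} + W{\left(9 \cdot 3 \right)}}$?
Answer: $\frac{3}{2189} \approx 0.0013705$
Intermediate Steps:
$y{\left(D,x \right)} = \frac{2}{3}$ ($y{\left(D,x \right)} = \frac{1}{2} + \frac{\left(-1\right)^{2}}{6} = \frac{1}{2} + \frac{1}{6} \cdot 1 = \frac{1}{2} + \frac{1}{6} = \frac{2}{3}$)
$\frac{1}{y{\left(-11,40 \right)} + W{\left(9 \cdot 3 \right)}} = \frac{1}{\frac{2}{3} + \left(9 \cdot 3\right)^{2}} = \frac{1}{\frac{2}{3} + 27^{2}} = \frac{1}{\frac{2}{3} + 729} = \frac{1}{\frac{2189}{3}} = \frac{3}{2189}$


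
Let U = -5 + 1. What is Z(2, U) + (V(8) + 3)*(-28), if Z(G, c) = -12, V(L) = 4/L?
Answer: -110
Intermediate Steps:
U = -4
Z(2, U) + (V(8) + 3)*(-28) = -12 + (4/8 + 3)*(-28) = -12 + (4*(1/8) + 3)*(-28) = -12 + (1/2 + 3)*(-28) = -12 + (7/2)*(-28) = -12 - 98 = -110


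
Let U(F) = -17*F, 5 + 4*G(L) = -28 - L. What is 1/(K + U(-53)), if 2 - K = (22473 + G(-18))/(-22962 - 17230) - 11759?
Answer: 160768/2035734293 ≈ 7.8973e-5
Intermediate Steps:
G(L) = -33/4 - L/4 (G(L) = -5/4 + (-28 - L)/4 = -5/4 + (-7 - L/4) = -33/4 - L/4)
K = 1890882325/160768 (K = 2 - ((22473 + (-33/4 - 1/4*(-18)))/(-22962 - 17230) - 11759) = 2 - ((22473 + (-33/4 + 9/2))/(-40192) - 11759) = 2 - ((22473 - 15/4)*(-1/40192) - 11759) = 2 - ((89877/4)*(-1/40192) - 11759) = 2 - (-89877/160768 - 11759) = 2 - 1*(-1890560789/160768) = 2 + 1890560789/160768 = 1890882325/160768 ≈ 11762.)
1/(K + U(-53)) = 1/(1890882325/160768 - 17*(-53)) = 1/(1890882325/160768 + 901) = 1/(2035734293/160768) = 160768/2035734293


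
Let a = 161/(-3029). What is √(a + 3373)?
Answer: 12*√214904521/3029 ≈ 58.077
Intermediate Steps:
a = -161/3029 (a = 161*(-1/3029) = -161/3029 ≈ -0.053153)
√(a + 3373) = √(-161/3029 + 3373) = √(10216656/3029) = 12*√214904521/3029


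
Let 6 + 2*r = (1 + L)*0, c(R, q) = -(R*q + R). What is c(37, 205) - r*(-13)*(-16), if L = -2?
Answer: -6998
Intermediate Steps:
c(R, q) = -R - R*q (c(R, q) = -(R + R*q) = -R - R*q)
r = -3 (r = -3 + ((1 - 2)*0)/2 = -3 + (-1*0)/2 = -3 + (½)*0 = -3 + 0 = -3)
c(37, 205) - r*(-13)*(-16) = -1*37*(1 + 205) - (-3*(-13))*(-16) = -1*37*206 - 39*(-16) = -7622 - 1*(-624) = -7622 + 624 = -6998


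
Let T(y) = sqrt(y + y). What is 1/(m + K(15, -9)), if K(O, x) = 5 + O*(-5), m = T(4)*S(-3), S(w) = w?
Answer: -35/2414 + 3*sqrt(2)/2414 ≈ -0.012741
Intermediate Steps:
T(y) = sqrt(2)*sqrt(y) (T(y) = sqrt(2*y) = sqrt(2)*sqrt(y))
m = -6*sqrt(2) (m = (sqrt(2)*sqrt(4))*(-3) = (sqrt(2)*2)*(-3) = (2*sqrt(2))*(-3) = -6*sqrt(2) ≈ -8.4853)
K(O, x) = 5 - 5*O
1/(m + K(15, -9)) = 1/(-6*sqrt(2) + (5 - 5*15)) = 1/(-6*sqrt(2) + (5 - 75)) = 1/(-6*sqrt(2) - 70) = 1/(-70 - 6*sqrt(2))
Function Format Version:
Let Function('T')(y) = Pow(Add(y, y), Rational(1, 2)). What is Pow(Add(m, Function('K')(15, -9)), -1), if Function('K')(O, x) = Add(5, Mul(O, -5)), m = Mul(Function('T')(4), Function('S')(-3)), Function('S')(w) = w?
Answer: Add(Rational(-35, 2414), Mul(Rational(3, 2414), Pow(2, Rational(1, 2)))) ≈ -0.012741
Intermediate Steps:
Function('T')(y) = Mul(Pow(2, Rational(1, 2)), Pow(y, Rational(1, 2))) (Function('T')(y) = Pow(Mul(2, y), Rational(1, 2)) = Mul(Pow(2, Rational(1, 2)), Pow(y, Rational(1, 2))))
m = Mul(-6, Pow(2, Rational(1, 2))) (m = Mul(Mul(Pow(2, Rational(1, 2)), Pow(4, Rational(1, 2))), -3) = Mul(Mul(Pow(2, Rational(1, 2)), 2), -3) = Mul(Mul(2, Pow(2, Rational(1, 2))), -3) = Mul(-6, Pow(2, Rational(1, 2))) ≈ -8.4853)
Function('K')(O, x) = Add(5, Mul(-5, O))
Pow(Add(m, Function('K')(15, -9)), -1) = Pow(Add(Mul(-6, Pow(2, Rational(1, 2))), Add(5, Mul(-5, 15))), -1) = Pow(Add(Mul(-6, Pow(2, Rational(1, 2))), Add(5, -75)), -1) = Pow(Add(Mul(-6, Pow(2, Rational(1, 2))), -70), -1) = Pow(Add(-70, Mul(-6, Pow(2, Rational(1, 2)))), -1)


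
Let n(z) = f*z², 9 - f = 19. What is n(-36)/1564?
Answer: -3240/391 ≈ -8.2864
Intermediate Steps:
f = -10 (f = 9 - 1*19 = 9 - 19 = -10)
n(z) = -10*z²
n(-36)/1564 = -10*(-36)²/1564 = -10*1296*(1/1564) = -12960*1/1564 = -3240/391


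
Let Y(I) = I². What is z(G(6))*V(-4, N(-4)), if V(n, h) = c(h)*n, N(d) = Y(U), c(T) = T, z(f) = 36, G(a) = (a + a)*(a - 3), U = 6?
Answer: -5184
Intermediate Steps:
G(a) = 2*a*(-3 + a) (G(a) = (2*a)*(-3 + a) = 2*a*(-3 + a))
N(d) = 36 (N(d) = 6² = 36)
V(n, h) = h*n
z(G(6))*V(-4, N(-4)) = 36*(36*(-4)) = 36*(-144) = -5184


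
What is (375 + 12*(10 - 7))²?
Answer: 168921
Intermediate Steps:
(375 + 12*(10 - 7))² = (375 + 12*3)² = (375 + 36)² = 411² = 168921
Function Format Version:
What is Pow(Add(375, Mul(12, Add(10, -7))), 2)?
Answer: 168921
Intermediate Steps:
Pow(Add(375, Mul(12, Add(10, -7))), 2) = Pow(Add(375, Mul(12, 3)), 2) = Pow(Add(375, 36), 2) = Pow(411, 2) = 168921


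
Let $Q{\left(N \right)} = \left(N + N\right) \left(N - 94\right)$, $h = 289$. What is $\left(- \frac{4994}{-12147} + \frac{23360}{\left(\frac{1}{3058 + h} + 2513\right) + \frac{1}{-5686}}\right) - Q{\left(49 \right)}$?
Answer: $\frac{171169471114277552}{38728693814673} \approx 4419.7$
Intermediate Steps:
$Q{\left(N \right)} = 2 N \left(-94 + N\right)$
$\left(- \frac{4994}{-12147} + \frac{23360}{\left(\frac{1}{3058 + h} + 2513\right) + \frac{1}{-5686}}\right) - Q{\left(49 \right)} = \left(- \frac{4994}{-12147} + \frac{23360}{\left(\frac{1}{3058 + 289} + 2513\right) + \frac{1}{-5686}}\right) - 2 \cdot 49 \left(-94 + 49\right) = \left(\left(-4994\right) \left(- \frac{1}{12147}\right) + \frac{23360}{\left(\frac{1}{3347} + 2513\right) - \frac{1}{5686}}\right) - 2 \cdot 49 \left(-45\right) = \left(\frac{4994}{12147} + \frac{23360}{\left(\frac{1}{3347} + 2513\right) - \frac{1}{5686}}\right) - -4410 = \left(\frac{4994}{12147} + \frac{23360}{\frac{8411012}{3347} - \frac{1}{5686}}\right) + 4410 = \left(\frac{4994}{12147} + \frac{23360}{\frac{47825010885}{19031042}}\right) + 4410 = \left(\frac{4994}{12147} + 23360 \cdot \frac{19031042}{47825010885}\right) + 4410 = \left(\frac{4994}{12147} + \frac{88913028224}{9565002177}\right) + 4410 = \frac{375931391569622}{38728693814673} + 4410 = \frac{171169471114277552}{38728693814673}$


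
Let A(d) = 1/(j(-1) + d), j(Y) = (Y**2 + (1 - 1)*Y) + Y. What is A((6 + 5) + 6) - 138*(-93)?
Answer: 218179/17 ≈ 12834.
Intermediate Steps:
j(Y) = Y + Y**2 (j(Y) = (Y**2 + 0*Y) + Y = (Y**2 + 0) + Y = Y**2 + Y = Y + Y**2)
A(d) = 1/d (A(d) = 1/(-(1 - 1) + d) = 1/(-1*0 + d) = 1/(0 + d) = 1/d)
A((6 + 5) + 6) - 138*(-93) = 1/((6 + 5) + 6) - 138*(-93) = 1/(11 + 6) + 12834 = 1/17 + 12834 = 218179/17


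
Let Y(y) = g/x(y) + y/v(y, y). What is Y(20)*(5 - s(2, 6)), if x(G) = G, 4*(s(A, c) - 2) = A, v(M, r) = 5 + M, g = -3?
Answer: 13/8 ≈ 1.6250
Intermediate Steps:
s(A, c) = 2 + A/4
Y(y) = -3/y + y/(5 + y)
Y(20)*(5 - s(2, 6)) = (-3/20 + 20/(5 + 20))*(5 - (2 + (¼)*2)) = (-3*1/20 + 20/25)*(5 - (2 + ½)) = (-3/20 + 20*(1/25))*(5 - 1*5/2) = (-3/20 + ⅘)*(5 - 5/2) = (13/20)*(5/2) = 13/8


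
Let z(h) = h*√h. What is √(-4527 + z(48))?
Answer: √(-4527 + 192*√3) ≈ 64.765*I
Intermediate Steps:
z(h) = h^(3/2)
√(-4527 + z(48)) = √(-4527 + 48^(3/2)) = √(-4527 + 192*√3)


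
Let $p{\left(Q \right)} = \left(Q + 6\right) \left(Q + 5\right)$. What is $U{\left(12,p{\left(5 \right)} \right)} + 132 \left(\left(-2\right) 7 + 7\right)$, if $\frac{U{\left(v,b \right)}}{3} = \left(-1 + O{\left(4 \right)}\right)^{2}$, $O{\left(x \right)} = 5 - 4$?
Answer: $-924$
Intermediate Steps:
$O{\left(x \right)} = 1$ ($O{\left(x \right)} = 5 - 4 = 1$)
$p{\left(Q \right)} = \left(5 + Q\right) \left(6 + Q\right)$ ($p{\left(Q \right)} = \left(6 + Q\right) \left(5 + Q\right) = \left(5 + Q\right) \left(6 + Q\right)$)
$U{\left(v,b \right)} = 0$ ($U{\left(v,b \right)} = 3 \left(-1 + 1\right)^{2} = 3 \cdot 0^{2} = 3 \cdot 0 = 0$)
$U{\left(12,p{\left(5 \right)} \right)} + 132 \left(\left(-2\right) 7 + 7\right) = 0 + 132 \left(\left(-2\right) 7 + 7\right) = 0 + 132 \left(-14 + 7\right) = 0 + 132 \left(-7\right) = 0 - 924 = -924$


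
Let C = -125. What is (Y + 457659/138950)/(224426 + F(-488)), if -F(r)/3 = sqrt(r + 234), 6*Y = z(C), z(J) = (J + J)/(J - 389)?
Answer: 20284713936916/1348960694456838225 + 90384866*I*sqrt(254)/449653564818946075 ≈ 1.5037e-5 + 3.2036e-9*I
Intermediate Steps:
z(J) = 2*J/(-389 + J) (z(J) = (2*J)/(-389 + J) = 2*J/(-389 + J))
Y = 125/1542 (Y = (2*(-125)/(-389 - 125))/6 = (2*(-125)/(-514))/6 = (2*(-125)*(-1/514))/6 = (1/6)*(125/257) = 125/1542 ≈ 0.081064)
F(r) = -3*sqrt(234 + r) (F(r) = -3*sqrt(r + 234) = -3*sqrt(234 + r))
(Y + 457659/138950)/(224426 + F(-488)) = (125/1542 + 457659/138950)/(224426 - 3*sqrt(234 - 488)) = (125/1542 + 457659*(1/138950))/(224426 - 3*I*sqrt(254)) = (125/1542 + 457659/138950)/(224426 - 3*I*sqrt(254)) = 180769732/(53565225*(224426 - 3*I*sqrt(254)))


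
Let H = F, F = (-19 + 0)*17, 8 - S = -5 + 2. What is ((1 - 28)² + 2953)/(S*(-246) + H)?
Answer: -3682/3029 ≈ -1.2156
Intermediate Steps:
S = 11 (S = 8 - (-5 + 2) = 8 - 1*(-3) = 8 + 3 = 11)
F = -323 (F = -19*17 = -323)
H = -323
((1 - 28)² + 2953)/(S*(-246) + H) = ((1 - 28)² + 2953)/(11*(-246) - 323) = ((-27)² + 2953)/(-2706 - 323) = (729 + 2953)/(-3029) = 3682*(-1/3029) = -3682/3029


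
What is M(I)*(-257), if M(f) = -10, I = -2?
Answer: 2570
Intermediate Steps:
M(I)*(-257) = -10*(-257) = 2570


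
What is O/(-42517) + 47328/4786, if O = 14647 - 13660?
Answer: 1003760397/101743181 ≈ 9.8656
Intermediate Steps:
O = 987
O/(-42517) + 47328/4786 = 987/(-42517) + 47328/4786 = 987*(-1/42517) + 47328*(1/4786) = -987/42517 + 23664/2393 = 1003760397/101743181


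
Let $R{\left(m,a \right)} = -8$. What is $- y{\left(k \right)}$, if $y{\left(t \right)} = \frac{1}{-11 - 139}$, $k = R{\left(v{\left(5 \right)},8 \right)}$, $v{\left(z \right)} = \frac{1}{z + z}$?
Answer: $\frac{1}{150} \approx 0.0066667$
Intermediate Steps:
$v{\left(z \right)} = \frac{1}{2 z}$
$k = -8$
$y{\left(t \right)} = - \frac{1}{150}$ ($y{\left(t \right)} = \frac{1}{-150} = - \frac{1}{150}$)
$- y{\left(k \right)} = \left(-1\right) \left(- \frac{1}{150}\right) = \frac{1}{150}$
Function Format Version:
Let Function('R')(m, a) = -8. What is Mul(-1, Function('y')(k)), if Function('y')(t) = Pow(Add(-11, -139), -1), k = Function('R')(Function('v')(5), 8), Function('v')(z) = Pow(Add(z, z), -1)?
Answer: Rational(1, 150) ≈ 0.0066667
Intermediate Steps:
Function('v')(z) = Mul(Rational(1, 2), Pow(z, -1)) (Function('v')(z) = Pow(Mul(2, z), -1) = Mul(Rational(1, 2), Pow(z, -1)))
k = -8
Function('y')(t) = Rational(-1, 150) (Function('y')(t) = Pow(-150, -1) = Rational(-1, 150))
Mul(-1, Function('y')(k)) = Mul(-1, Rational(-1, 150)) = Rational(1, 150)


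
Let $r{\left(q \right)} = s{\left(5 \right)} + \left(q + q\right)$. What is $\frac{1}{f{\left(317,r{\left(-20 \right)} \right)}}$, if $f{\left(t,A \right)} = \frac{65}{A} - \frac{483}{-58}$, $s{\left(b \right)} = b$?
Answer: $\frac{406}{2627} \approx 0.15455$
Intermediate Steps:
$r{\left(q \right)} = 5 + 2 q$ ($r{\left(q \right)} = 5 + \left(q + q\right) = 5 + 2 q$)
$f{\left(t,A \right)} = \frac{483}{58} + \frac{65}{A}$ ($f{\left(t,A \right)} = \frac{65}{A} - - \frac{483}{58} = \frac{65}{A} + \frac{483}{58} = \frac{483}{58} + \frac{65}{A}$)
$\frac{1}{f{\left(317,r{\left(-20 \right)} \right)}} = \frac{1}{\frac{483}{58} + \frac{65}{5 + 2 \left(-20\right)}} = \frac{1}{\frac{483}{58} + \frac{65}{5 - 40}} = \frac{1}{\frac{483}{58} + \frac{65}{-35}} = \frac{1}{\frac{483}{58} + 65 \left(- \frac{1}{35}\right)} = \frac{1}{\frac{483}{58} - \frac{13}{7}} = \frac{1}{\frac{2627}{406}} = \frac{406}{2627}$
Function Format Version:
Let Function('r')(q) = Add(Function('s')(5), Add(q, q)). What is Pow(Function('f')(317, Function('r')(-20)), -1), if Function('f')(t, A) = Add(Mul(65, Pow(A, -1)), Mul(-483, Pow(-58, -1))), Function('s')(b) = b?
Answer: Rational(406, 2627) ≈ 0.15455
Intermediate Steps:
Function('r')(q) = Add(5, Mul(2, q)) (Function('r')(q) = Add(5, Add(q, q)) = Add(5, Mul(2, q)))
Function('f')(t, A) = Add(Rational(483, 58), Mul(65, Pow(A, -1))) (Function('f')(t, A) = Add(Mul(65, Pow(A, -1)), Mul(-483, Rational(-1, 58))) = Add(Mul(65, Pow(A, -1)), Rational(483, 58)) = Add(Rational(483, 58), Mul(65, Pow(A, -1))))
Pow(Function('f')(317, Function('r')(-20)), -1) = Pow(Add(Rational(483, 58), Mul(65, Pow(Add(5, Mul(2, -20)), -1))), -1) = Pow(Add(Rational(483, 58), Mul(65, Pow(Add(5, -40), -1))), -1) = Pow(Add(Rational(483, 58), Mul(65, Pow(-35, -1))), -1) = Pow(Add(Rational(483, 58), Mul(65, Rational(-1, 35))), -1) = Pow(Add(Rational(483, 58), Rational(-13, 7)), -1) = Pow(Rational(2627, 406), -1) = Rational(406, 2627)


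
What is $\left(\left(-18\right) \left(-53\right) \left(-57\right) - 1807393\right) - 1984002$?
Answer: $-3845773$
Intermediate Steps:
$\left(\left(-18\right) \left(-53\right) \left(-57\right) - 1807393\right) - 1984002 = \left(954 \left(-57\right) - 1807393\right) - 1984002 = \left(-54378 - 1807393\right) - 1984002 = -1861771 - 1984002 = -3845773$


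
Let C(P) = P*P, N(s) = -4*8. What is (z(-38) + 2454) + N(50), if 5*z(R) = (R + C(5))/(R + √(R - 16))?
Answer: 9070637/3745 + 39*I*√6/7490 ≈ 2422.1 + 0.012754*I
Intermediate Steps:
N(s) = -32
C(P) = P²
z(R) = (25 + R)/(5*(R + √(-16 + R))) (z(R) = ((R + 5²)/(R + √(R - 16)))/5 = ((R + 25)/(R + √(-16 + R)))/5 = ((25 + R)/(R + √(-16 + R)))/5 = (25 + R)/(5*(R + √(-16 + R))))
(z(-38) + 2454) + N(50) = ((5 + (⅕)*(-38))/(-38 + √(-16 - 38)) + 2454) - 32 = ((5 - 38/5)/(-38 + √(-54)) + 2454) - 32 = (-13/5/(-38 + 3*I*√6) + 2454) - 32 = (-13/(5*(-38 + 3*I*√6)) + 2454) - 32 = (2454 - 13/(5*(-38 + 3*I*√6))) - 32 = 2422 - 13/(5*(-38 + 3*I*√6))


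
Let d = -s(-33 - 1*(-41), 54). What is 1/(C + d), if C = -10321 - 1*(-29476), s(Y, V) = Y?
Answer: 1/19147 ≈ 5.2228e-5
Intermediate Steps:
C = 19155 (C = -10321 + 29476 = 19155)
d = -8 (d = -(-33 - 1*(-41)) = -(-33 + 41) = -1*8 = -8)
1/(C + d) = 1/(19155 - 8) = 1/19147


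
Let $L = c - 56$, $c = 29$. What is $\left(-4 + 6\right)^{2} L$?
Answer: $-108$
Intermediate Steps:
$L = -27$ ($L = 29 - 56 = -27$)
$\left(-4 + 6\right)^{2} L = \left(-4 + 6\right)^{2} \left(-27\right) = 2^{2} \left(-27\right) = 4 \left(-27\right) = -108$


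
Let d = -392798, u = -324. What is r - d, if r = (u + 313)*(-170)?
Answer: 394668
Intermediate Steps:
r = 1870 (r = (-324 + 313)*(-170) = -11*(-170) = 1870)
r - d = 1870 - 1*(-392798) = 1870 + 392798 = 394668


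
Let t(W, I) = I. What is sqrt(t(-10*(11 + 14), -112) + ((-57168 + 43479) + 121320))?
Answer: sqrt(107519) ≈ 327.90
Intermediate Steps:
sqrt(t(-10*(11 + 14), -112) + ((-57168 + 43479) + 121320)) = sqrt(-112 + ((-57168 + 43479) + 121320)) = sqrt(-112 + (-13689 + 121320)) = sqrt(-112 + 107631) = sqrt(107519)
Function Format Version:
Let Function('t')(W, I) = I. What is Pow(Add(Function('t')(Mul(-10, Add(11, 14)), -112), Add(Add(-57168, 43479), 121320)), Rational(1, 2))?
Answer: Pow(107519, Rational(1, 2)) ≈ 327.90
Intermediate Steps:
Pow(Add(Function('t')(Mul(-10, Add(11, 14)), -112), Add(Add(-57168, 43479), 121320)), Rational(1, 2)) = Pow(Add(-112, Add(Add(-57168, 43479), 121320)), Rational(1, 2)) = Pow(Add(-112, Add(-13689, 121320)), Rational(1, 2)) = Pow(Add(-112, 107631), Rational(1, 2)) = Pow(107519, Rational(1, 2))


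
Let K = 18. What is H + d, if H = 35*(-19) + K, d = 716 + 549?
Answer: 618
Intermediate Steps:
d = 1265
H = -647 (H = 35*(-19) + 18 = -665 + 18 = -647)
H + d = -647 + 1265 = 618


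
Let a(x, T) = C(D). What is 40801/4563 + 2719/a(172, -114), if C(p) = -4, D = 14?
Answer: -12243593/18252 ≈ -670.81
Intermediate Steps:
a(x, T) = -4
40801/4563 + 2719/a(172, -114) = 40801/4563 + 2719/(-4) = 40801*(1/4563) + 2719*(-¼) = 40801/4563 - 2719/4 = -12243593/18252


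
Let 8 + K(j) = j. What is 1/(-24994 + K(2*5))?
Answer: -1/24992 ≈ -4.0013e-5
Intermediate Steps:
K(j) = -8 + j
1/(-24994 + K(2*5)) = 1/(-24994 + (-8 + 2*5)) = 1/(-24994 + (-8 + 10)) = 1/(-24994 + 2) = 1/(-24992) = -1/24992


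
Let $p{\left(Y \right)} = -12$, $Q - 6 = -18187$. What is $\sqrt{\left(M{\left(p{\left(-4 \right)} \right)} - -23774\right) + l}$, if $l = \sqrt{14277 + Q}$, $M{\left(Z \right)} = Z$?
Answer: $\sqrt{23762 + 8 i \sqrt{61}} \approx 154.15 + 0.203 i$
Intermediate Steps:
$Q = -18181$ ($Q = 6 - 18187 = -18181$)
$l = 8 i \sqrt{61}$ ($l = \sqrt{14277 - 18181} = \sqrt{-3904} = 8 i \sqrt{61} \approx 62.482 i$)
$\sqrt{\left(M{\left(p{\left(-4 \right)} \right)} - -23774\right) + l} = \sqrt{\left(-12 - -23774\right) + 8 i \sqrt{61}} = \sqrt{\left(-12 + 23774\right) + 8 i \sqrt{61}} = \sqrt{23762 + 8 i \sqrt{61}}$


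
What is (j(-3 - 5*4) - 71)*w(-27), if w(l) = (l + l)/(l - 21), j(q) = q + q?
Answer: -1053/8 ≈ -131.63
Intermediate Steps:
j(q) = 2*q
w(l) = 2*l/(-21 + l) (w(l) = (2*l)/(-21 + l) = 2*l/(-21 + l))
(j(-3 - 5*4) - 71)*w(-27) = (2*(-3 - 5*4) - 71)*(2*(-27)/(-21 - 27)) = (2*(-3 - 20) - 71)*(2*(-27)/(-48)) = (2*(-23) - 71)*(2*(-27)*(-1/48)) = (-46 - 71)*(9/8) = -117*9/8 = -1053/8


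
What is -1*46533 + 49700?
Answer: 3167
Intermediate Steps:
-1*46533 + 49700 = -46533 + 49700 = 3167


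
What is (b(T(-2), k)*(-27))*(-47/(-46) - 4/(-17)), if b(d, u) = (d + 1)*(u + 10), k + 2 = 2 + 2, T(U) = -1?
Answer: 0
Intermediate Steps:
k = 2 (k = -2 + (2 + 2) = -2 + 4 = 2)
b(d, u) = (1 + d)*(10 + u)
(b(T(-2), k)*(-27))*(-47/(-46) - 4/(-17)) = ((10 + 2 + 10*(-1) - 1*2)*(-27))*(-47/(-46) - 4/(-17)) = ((10 + 2 - 10 - 2)*(-27))*(-47*(-1/46) - 4*(-1/17)) = (0*(-27))*(47/46 + 4/17) = 0*(983/782) = 0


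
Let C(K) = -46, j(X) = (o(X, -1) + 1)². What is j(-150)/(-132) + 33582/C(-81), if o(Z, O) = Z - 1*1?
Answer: -227826/253 ≈ -900.50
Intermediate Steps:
o(Z, O) = -1 + Z (o(Z, O) = Z - 1 = -1 + Z)
j(X) = X² (j(X) = ((-1 + X) + 1)² = X²)
j(-150)/(-132) + 33582/C(-81) = (-150)²/(-132) + 33582/(-46) = 22500*(-1/132) + 33582*(-1/46) = -1875/11 - 16791/23 = -227826/253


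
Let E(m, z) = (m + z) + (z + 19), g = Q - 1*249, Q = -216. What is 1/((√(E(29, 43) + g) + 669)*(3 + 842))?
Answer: 669/378468740 - I*√331/378468740 ≈ 1.7676e-6 - 4.8071e-8*I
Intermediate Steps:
g = -465 (g = -216 - 1*249 = -216 - 249 = -465)
E(m, z) = 19 + m + 2*z (E(m, z) = (m + z) + (19 + z) = 19 + m + 2*z)
1/((√(E(29, 43) + g) + 669)*(3 + 842)) = 1/((√((19 + 29 + 2*43) - 465) + 669)*(3 + 842)) = 1/((√((19 + 29 + 86) - 465) + 669)*845) = 1/((√(134 - 465) + 669)*845) = 1/((√(-331) + 669)*845) = 1/((I*√331 + 669)*845) = 1/((669 + I*√331)*845) = 1/(565305 + 845*I*√331)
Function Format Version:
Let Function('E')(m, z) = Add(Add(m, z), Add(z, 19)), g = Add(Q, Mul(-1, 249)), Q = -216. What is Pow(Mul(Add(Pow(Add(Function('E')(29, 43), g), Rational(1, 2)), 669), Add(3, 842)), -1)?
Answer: Add(Rational(669, 378468740), Mul(Rational(-1, 378468740), I, Pow(331, Rational(1, 2)))) ≈ Add(1.7676e-6, Mul(-4.8071e-8, I))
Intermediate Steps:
g = -465 (g = Add(-216, Mul(-1, 249)) = Add(-216, -249) = -465)
Function('E')(m, z) = Add(19, m, Mul(2, z)) (Function('E')(m, z) = Add(Add(m, z), Add(19, z)) = Add(19, m, Mul(2, z)))
Pow(Mul(Add(Pow(Add(Function('E')(29, 43), g), Rational(1, 2)), 669), Add(3, 842)), -1) = Pow(Mul(Add(Pow(Add(Add(19, 29, Mul(2, 43)), -465), Rational(1, 2)), 669), Add(3, 842)), -1) = Pow(Mul(Add(Pow(Add(Add(19, 29, 86), -465), Rational(1, 2)), 669), 845), -1) = Pow(Mul(Add(Pow(Add(134, -465), Rational(1, 2)), 669), 845), -1) = Pow(Mul(Add(Pow(-331, Rational(1, 2)), 669), 845), -1) = Pow(Mul(Add(Mul(I, Pow(331, Rational(1, 2))), 669), 845), -1) = Pow(Mul(Add(669, Mul(I, Pow(331, Rational(1, 2)))), 845), -1) = Pow(Add(565305, Mul(845, I, Pow(331, Rational(1, 2)))), -1)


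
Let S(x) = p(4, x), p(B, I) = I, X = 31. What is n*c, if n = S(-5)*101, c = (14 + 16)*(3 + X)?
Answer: -515100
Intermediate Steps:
S(x) = x
c = 1020 (c = (14 + 16)*(3 + 31) = 30*34 = 1020)
n = -505 (n = -5*101 = -505)
n*c = -505*1020 = -515100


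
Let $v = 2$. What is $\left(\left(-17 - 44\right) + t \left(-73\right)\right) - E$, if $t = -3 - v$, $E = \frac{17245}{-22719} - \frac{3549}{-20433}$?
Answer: $\frac{6733038322}{22105587} \approx 304.59$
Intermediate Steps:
$E = - \frac{12939874}{22105587}$ ($E = 17245 \left(- \frac{1}{22719}\right) - - \frac{169}{973} = - \frac{17245}{22719} + \frac{169}{973} = - \frac{12939874}{22105587} \approx -0.58537$)
$t = -5$ ($t = -3 - 2 = -5$)
$\left(\left(-17 - 44\right) + t \left(-73\right)\right) - E = \left(\left(-17 - 44\right) - -365\right) - - \frac{12939874}{22105587} = \left(-61 + 365\right) + \frac{12939874}{22105587} = 304 + \frac{12939874}{22105587} = \frac{6733038322}{22105587}$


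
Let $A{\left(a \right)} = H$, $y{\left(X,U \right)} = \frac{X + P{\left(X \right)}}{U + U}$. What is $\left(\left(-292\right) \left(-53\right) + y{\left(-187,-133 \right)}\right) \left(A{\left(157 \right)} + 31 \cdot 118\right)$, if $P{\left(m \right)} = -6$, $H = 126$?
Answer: $\frac{7789002628}{133} \approx 5.8564 \cdot 10^{7}$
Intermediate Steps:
$y{\left(X,U \right)} = \frac{-6 + X}{2 U}$ ($y{\left(X,U \right)} = \frac{X - 6}{U + U} = \frac{-6 + X}{2 U}$)
$A{\left(a \right)} = 126$
$\left(\left(-292\right) \left(-53\right) + y{\left(-187,-133 \right)}\right) \left(A{\left(157 \right)} + 31 \cdot 118\right) = \left(\left(-292\right) \left(-53\right) + \frac{-6 - 187}{2 \left(-133\right)}\right) \left(126 + 31 \cdot 118\right) = \left(15476 + \frac{1}{2} \left(- \frac{1}{133}\right) \left(-193\right)\right) \left(126 + 3658\right) = \left(15476 + \frac{193}{266}\right) 3784 = \frac{4116809}{266} \cdot 3784 = \frac{7789002628}{133}$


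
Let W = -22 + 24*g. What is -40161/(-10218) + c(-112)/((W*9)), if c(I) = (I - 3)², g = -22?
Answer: 212213/168597 ≈ 1.2587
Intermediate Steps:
c(I) = (-3 + I)²
W = -550 (W = -22 + 24*(-22) = -22 - 528 = -550)
-40161/(-10218) + c(-112)/((W*9)) = -40161/(-10218) + (-3 - 112)²/((-550*9)) = -40161*(-1/10218) + (-115)²/(-4950) = 13387/3406 + 13225*(-1/4950) = 13387/3406 - 529/198 = 212213/168597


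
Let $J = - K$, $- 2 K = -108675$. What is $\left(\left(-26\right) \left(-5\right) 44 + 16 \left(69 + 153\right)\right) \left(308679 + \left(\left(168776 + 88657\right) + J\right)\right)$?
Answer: $4745173164$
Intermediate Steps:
$K = \frac{108675}{2}$ ($K = \left(- \frac{1}{2}\right) \left(-108675\right) = \frac{108675}{2} \approx 54338.0$)
$J = - \frac{108675}{2}$ ($J = \left(-1\right) \frac{108675}{2} = - \frac{108675}{2} \approx -54338.0$)
$\left(\left(-26\right) \left(-5\right) 44 + 16 \left(69 + 153\right)\right) \left(308679 + \left(\left(168776 + 88657\right) + J\right)\right) = \left(\left(-26\right) \left(-5\right) 44 + 16 \left(69 + 153\right)\right) \left(308679 + \left(\left(168776 + 88657\right) - \frac{108675}{2}\right)\right) = \left(130 \cdot 44 + 16 \cdot 222\right) \left(308679 + \left(257433 - \frac{108675}{2}\right)\right) = \left(5720 + 3552\right) \left(308679 + \frac{406191}{2}\right) = 9272 \cdot \frac{1023549}{2} = 4745173164$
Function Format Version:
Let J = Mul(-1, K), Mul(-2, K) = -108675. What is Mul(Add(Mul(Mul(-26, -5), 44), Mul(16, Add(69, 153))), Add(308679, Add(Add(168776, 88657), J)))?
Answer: 4745173164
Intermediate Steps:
K = Rational(108675, 2) (K = Mul(Rational(-1, 2), -108675) = Rational(108675, 2) ≈ 54338.)
J = Rational(-108675, 2) (J = Mul(-1, Rational(108675, 2)) = Rational(-108675, 2) ≈ -54338.)
Mul(Add(Mul(Mul(-26, -5), 44), Mul(16, Add(69, 153))), Add(308679, Add(Add(168776, 88657), J))) = Mul(Add(Mul(Mul(-26, -5), 44), Mul(16, Add(69, 153))), Add(308679, Add(Add(168776, 88657), Rational(-108675, 2)))) = Mul(Add(Mul(130, 44), Mul(16, 222)), Add(308679, Add(257433, Rational(-108675, 2)))) = Mul(Add(5720, 3552), Add(308679, Rational(406191, 2))) = Mul(9272, Rational(1023549, 2)) = 4745173164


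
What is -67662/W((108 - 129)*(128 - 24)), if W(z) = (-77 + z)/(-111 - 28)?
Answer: -1343574/323 ≈ -4159.7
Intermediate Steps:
W(z) = 77/139 - z/139 (W(z) = (-77 + z)/(-139) = (-77 + z)*(-1/139) = 77/139 - z/139)
-67662/W((108 - 129)*(128 - 24)) = -67662/(77/139 - (108 - 129)*(128 - 24)/139) = -67662/(77/139 - (-21)*104/139) = -67662/(77/139 - 1/139*(-2184)) = -67662/(77/139 + 2184/139) = -67662/2261/139 = -67662*139/2261 = -1343574/323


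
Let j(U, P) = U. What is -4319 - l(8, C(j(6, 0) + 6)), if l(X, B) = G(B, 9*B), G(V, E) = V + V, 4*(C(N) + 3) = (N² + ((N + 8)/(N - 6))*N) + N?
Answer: -4411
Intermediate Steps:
C(N) = -3 + N/4 + N²/4 + N*(8 + N)/(4*(-6 + N)) (C(N) = -3 + ((N² + ((N + 8)/(N - 6))*N) + N)/4 = -3 + ((N² + ((8 + N)/(-6 + N))*N) + N)/4 = -3 + ((N² + N*(8 + N)/(-6 + N)) + N)/4 = -3 + (N + N² + N*(8 + N)/(-6 + N))/4 = -3 + (N/4 + N²/4 + N*(8 + N)/(4*(-6 + N))) = -3 + N/4 + N²/4 + N*(8 + N)/(4*(-6 + N)))
G(V, E) = 2*V
l(X, B) = 2*B
-4319 - l(8, C(j(6, 0) + 6)) = -4319 - 2*(72 + (6 + 6)³ - 10*(6 + 6) - 4*(6 + 6)²)/(4*(-6 + (6 + 6))) = -4319 - 2*(72 + 12³ - 10*12 - 4*12²)/(4*(-6 + 12)) = -4319 - 2*(¼)*(72 + 1728 - 120 - 4*144)/6 = -4319 - 2*(¼)*(⅙)*(72 + 1728 - 120 - 576) = -4319 - 2*(¼)*(⅙)*1104 = -4319 - 2*46 = -4319 - 1*92 = -4319 - 92 = -4411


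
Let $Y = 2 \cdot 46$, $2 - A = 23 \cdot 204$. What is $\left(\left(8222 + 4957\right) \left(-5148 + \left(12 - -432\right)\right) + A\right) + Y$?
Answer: $-61998614$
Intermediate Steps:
$A = -4690$ ($A = 2 - 23 \cdot 204 = 2 - 4692 = -4690$)
$Y = 92$
$\left(\left(8222 + 4957\right) \left(-5148 + \left(12 - -432\right)\right) + A\right) + Y = \left(\left(8222 + 4957\right) \left(-5148 + \left(12 - -432\right)\right) - 4690\right) + 92 = \left(13179 \left(-5148 + \left(12 + 432\right)\right) - 4690\right) + 92 = \left(13179 \left(-5148 + 444\right) - 4690\right) + 92 = \left(13179 \left(-4704\right) - 4690\right) + 92 = \left(-61994016 - 4690\right) + 92 = -61998706 + 92 = -61998614$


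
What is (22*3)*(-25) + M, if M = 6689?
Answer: 5039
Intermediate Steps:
(22*3)*(-25) + M = (22*3)*(-25) + 6689 = 66*(-25) + 6689 = -1650 + 6689 = 5039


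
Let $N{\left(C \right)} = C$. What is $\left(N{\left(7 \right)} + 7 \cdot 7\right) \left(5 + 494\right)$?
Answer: $27944$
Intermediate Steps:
$\left(N{\left(7 \right)} + 7 \cdot 7\right) \left(5 + 494\right) = \left(7 + 7 \cdot 7\right) \left(5 + 494\right) = \left(7 + 49\right) 499 = 56 \cdot 499 = 27944$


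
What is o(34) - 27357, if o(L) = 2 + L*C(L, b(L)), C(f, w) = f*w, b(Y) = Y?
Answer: 11949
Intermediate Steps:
o(L) = 2 + L³ (o(L) = 2 + L*(L*L) = 2 + L*L² = 2 + L³)
o(34) - 27357 = (2 + 34³) - 27357 = (2 + 39304) - 27357 = 39306 - 27357 = 11949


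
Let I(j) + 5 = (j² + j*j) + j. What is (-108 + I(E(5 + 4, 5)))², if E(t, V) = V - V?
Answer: 12769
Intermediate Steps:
E(t, V) = 0
I(j) = -5 + j + 2*j² (I(j) = -5 + ((j² + j*j) + j) = -5 + ((j² + j²) + j) = -5 + (2*j² + j) = -5 + (j + 2*j²) = -5 + j + 2*j²)
(-108 + I(E(5 + 4, 5)))² = (-108 + (-5 + 0 + 2*0²))² = (-108 + (-5 + 0 + 2*0))² = (-108 + (-5 + 0 + 0))² = (-108 - 5)² = (-113)² = 12769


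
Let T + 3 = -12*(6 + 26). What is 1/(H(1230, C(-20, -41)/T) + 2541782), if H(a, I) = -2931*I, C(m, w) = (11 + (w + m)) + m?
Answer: 129/327821488 ≈ 3.9351e-7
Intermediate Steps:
C(m, w) = 11 + w + 2*m (C(m, w) = (11 + (m + w)) + m = (11 + m + w) + m = 11 + w + 2*m)
T = -387 (T = -3 - 12*(6 + 26) = -3 - 12*32 = -3 - 384 = -387)
1/(H(1230, C(-20, -41)/T) + 2541782) = 1/(-2931*(11 - 41 + 2*(-20))/(-387) + 2541782) = 1/(-2931*(11 - 41 - 40)*(-1)/387 + 2541782) = 1/(-(-205170)*(-1)/387 + 2541782) = 1/(-2931*70/387 + 2541782) = 1/(-68390/129 + 2541782) = 1/(327821488/129) = 129/327821488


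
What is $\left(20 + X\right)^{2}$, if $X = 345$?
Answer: $133225$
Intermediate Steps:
$\left(20 + X\right)^{2} = \left(20 + 345\right)^{2} = 365^{2} = 133225$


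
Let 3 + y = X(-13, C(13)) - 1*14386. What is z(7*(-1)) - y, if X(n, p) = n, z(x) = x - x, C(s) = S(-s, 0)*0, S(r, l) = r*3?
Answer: 14402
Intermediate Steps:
S(r, l) = 3*r
C(s) = 0 (C(s) = (3*(-s))*0 = -3*s*0 = 0)
z(x) = 0
y = -14402 (y = -3 + (-13 - 1*14386) = -3 + (-13 - 14386) = -3 - 14399 = -14402)
z(7*(-1)) - y = 0 - 1*(-14402) = 0 + 14402 = 14402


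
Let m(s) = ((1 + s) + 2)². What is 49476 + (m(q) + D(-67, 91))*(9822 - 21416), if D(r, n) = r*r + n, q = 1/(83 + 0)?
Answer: -366193267116/6889 ≈ -5.3156e+7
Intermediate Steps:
q = 1/83 ≈ 0.012048
m(s) = (3 + s)²
D(r, n) = n + r² (D(r, n) = r² + n = n + r²)
49476 + (m(q) + D(-67, 91))*(9822 - 21416) = 49476 + ((3 + 1/83)² + (91 + (-67)²))*(9822 - 21416) = 49476 + ((250/83)² + (91 + 4489))*(-11594) = 49476 + (62500/6889 + 4580)*(-11594) = 49476 + (31614120/6889)*(-11594) = 49476 - 366534107280/6889 = -366193267116/6889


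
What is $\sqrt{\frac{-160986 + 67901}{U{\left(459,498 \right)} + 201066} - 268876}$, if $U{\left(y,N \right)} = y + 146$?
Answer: $\frac{i \sqrt{10935526257536151}}{201671} \approx 518.53 i$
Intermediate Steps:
$U{\left(y,N \right)} = 146 + y$
$\sqrt{\frac{-160986 + 67901}{U{\left(459,498 \right)} + 201066} - 268876} = \sqrt{\frac{-160986 + 67901}{\left(146 + 459\right) + 201066} - 268876} = \sqrt{- \frac{93085}{605 + 201066} - 268876} = \sqrt{- \frac{93085}{201671} - 268876} = \sqrt{- \frac{54224584881}{201671}} = \frac{i \sqrt{10935526257536151}}{201671}$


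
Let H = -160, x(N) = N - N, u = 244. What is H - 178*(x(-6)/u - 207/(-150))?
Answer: -10141/25 ≈ -405.64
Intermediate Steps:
x(N) = 0
H - 178*(x(-6)/u - 207/(-150)) = -160 - 178*(0/244 - 207/(-150)) = -160 - 178*(0*(1/244) - 207*(-1/150)) = -160 - 178*(0 + 69/50) = -160 - 178*69/50 = -160 - 6141/25 = -10141/25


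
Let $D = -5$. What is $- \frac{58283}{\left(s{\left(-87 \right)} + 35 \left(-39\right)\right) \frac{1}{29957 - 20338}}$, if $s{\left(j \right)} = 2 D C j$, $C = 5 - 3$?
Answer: $- \frac{560624177}{375} \approx -1.495 \cdot 10^{6}$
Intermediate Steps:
$C = 2$ ($C = 5 - 3 = 2$)
$s{\left(j \right)} = - 20 j$ ($s{\left(j \right)} = 2 \left(-5\right) 2 j = \left(-10\right) 2 j = - 20 j$)
$- \frac{58283}{\left(s{\left(-87 \right)} + 35 \left(-39\right)\right) \frac{1}{29957 - 20338}} = - \frac{58283}{\left(\left(-20\right) \left(-87\right) + 35 \left(-39\right)\right) \frac{1}{29957 - 20338}} = - \frac{58283}{\left(1740 - 1365\right) \frac{1}{9619}} = - \frac{58283}{375 \cdot \frac{1}{9619}} = - \frac{58283}{\frac{375}{9619}} = \left(-58283\right) \frac{9619}{375} = - \frac{560624177}{375}$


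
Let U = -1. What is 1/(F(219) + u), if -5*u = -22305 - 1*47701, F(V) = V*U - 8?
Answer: 5/68871 ≈ 7.2600e-5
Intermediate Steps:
F(V) = -8 - V (F(V) = V*(-1) - 8 = -V - 8 = -8 - V)
u = 70006/5 (u = -(-22305 - 1*47701)/5 = -(-22305 - 47701)/5 = -1/5*(-70006) = 70006/5 ≈ 14001.)
1/(F(219) + u) = 1/((-8 - 1*219) + 70006/5) = 1/((-8 - 219) + 70006/5) = 1/(-227 + 70006/5) = 1/(68871/5) = 5/68871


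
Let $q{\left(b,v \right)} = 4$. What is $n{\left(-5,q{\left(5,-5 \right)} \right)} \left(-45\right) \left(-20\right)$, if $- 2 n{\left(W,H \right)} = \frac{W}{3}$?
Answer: $750$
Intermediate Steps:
$n{\left(W,H \right)} = - \frac{W}{6}$ ($n{\left(W,H \right)} = - \frac{W \frac{1}{3}}{2} = - \frac{\frac{1}{3} W}{2} = - \frac{W}{6}$)
$n{\left(-5,q{\left(5,-5 \right)} \right)} \left(-45\right) \left(-20\right) = \left(- \frac{1}{6}\right) \left(-5\right) \left(-45\right) \left(-20\right) = \frac{5}{6} \left(-45\right) \left(-20\right) = \left(- \frac{75}{2}\right) \left(-20\right) = 750$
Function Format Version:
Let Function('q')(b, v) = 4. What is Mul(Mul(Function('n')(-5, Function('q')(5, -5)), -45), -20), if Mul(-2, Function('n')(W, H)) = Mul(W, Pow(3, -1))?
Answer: 750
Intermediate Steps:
Function('n')(W, H) = Mul(Rational(-1, 6), W) (Function('n')(W, H) = Mul(Rational(-1, 2), Mul(W, Pow(3, -1))) = Mul(Rational(-1, 2), Mul(W, Rational(1, 3))) = Mul(Rational(-1, 2), Mul(Rational(1, 3), W)) = Mul(Rational(-1, 6), W))
Mul(Mul(Function('n')(-5, Function('q')(5, -5)), -45), -20) = Mul(Mul(Mul(Rational(-1, 6), -5), -45), -20) = Mul(Mul(Rational(5, 6), -45), -20) = Mul(Rational(-75, 2), -20) = 750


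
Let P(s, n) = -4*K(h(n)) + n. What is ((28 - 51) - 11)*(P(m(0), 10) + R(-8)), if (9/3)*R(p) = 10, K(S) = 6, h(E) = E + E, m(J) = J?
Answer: 1088/3 ≈ 362.67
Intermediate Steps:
h(E) = 2*E
R(p) = 10/3 (R(p) = (⅓)*10 = 10/3)
P(s, n) = -24 + n (P(s, n) = -4*6 + n = -24 + n)
((28 - 51) - 11)*(P(m(0), 10) + R(-8)) = ((28 - 51) - 11)*((-24 + 10) + 10/3) = (-23 - 11)*(-14 + 10/3) = -34*(-32/3) = 1088/3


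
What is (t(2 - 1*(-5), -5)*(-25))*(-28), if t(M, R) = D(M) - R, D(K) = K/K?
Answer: 4200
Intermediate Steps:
D(K) = 1
t(M, R) = 1 - R
(t(2 - 1*(-5), -5)*(-25))*(-28) = ((1 - 1*(-5))*(-25))*(-28) = ((1 + 5)*(-25))*(-28) = (6*(-25))*(-28) = -150*(-28) = 4200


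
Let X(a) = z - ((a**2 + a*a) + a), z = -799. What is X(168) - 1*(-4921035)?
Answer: 4863620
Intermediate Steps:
X(a) = -799 - a - 2*a**2 (X(a) = -799 - ((a**2 + a*a) + a) = -799 - ((a**2 + a**2) + a) = -799 - (2*a**2 + a) = -799 - (a + 2*a**2) = -799 + (-a - 2*a**2) = -799 - a - 2*a**2)
X(168) - 1*(-4921035) = (-799 - 1*168 - 2*168**2) - 1*(-4921035) = (-799 - 168 - 2*28224) + 4921035 = (-799 - 168 - 56448) + 4921035 = -57415 + 4921035 = 4863620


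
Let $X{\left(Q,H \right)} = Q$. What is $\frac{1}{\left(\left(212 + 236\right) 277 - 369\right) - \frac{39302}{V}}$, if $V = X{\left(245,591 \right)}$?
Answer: $\frac{245}{30273813} \approx 8.0928 \cdot 10^{-6}$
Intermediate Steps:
$V = 245$
$\frac{1}{\left(\left(212 + 236\right) 277 - 369\right) - \frac{39302}{V}} = \frac{1}{\left(\left(212 + 236\right) 277 - 369\right) - \frac{39302}{245}} = \frac{1}{\left(448 \cdot 277 - 369\right) - \frac{39302}{245}} = \frac{1}{\left(124096 - 369\right) - \frac{39302}{245}} = \frac{1}{123727 - \frac{39302}{245}} = \frac{1}{\frac{30273813}{245}} = \frac{245}{30273813}$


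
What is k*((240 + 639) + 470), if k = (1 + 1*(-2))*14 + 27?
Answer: 17537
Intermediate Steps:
k = 13 (k = (1 - 2)*14 + 27 = -1*14 + 27 = -14 + 27 = 13)
k*((240 + 639) + 470) = 13*((240 + 639) + 470) = 13*(879 + 470) = 13*1349 = 17537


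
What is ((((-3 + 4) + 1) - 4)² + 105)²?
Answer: 11881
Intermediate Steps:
((((-3 + 4) + 1) - 4)² + 105)² = (((1 + 1) - 4)² + 105)² = ((2 - 4)² + 105)² = ((-2)² + 105)² = (4 + 105)² = 109² = 11881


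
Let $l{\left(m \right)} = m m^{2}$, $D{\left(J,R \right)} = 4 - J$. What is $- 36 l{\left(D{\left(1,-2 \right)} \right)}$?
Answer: $-972$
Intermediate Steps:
$l{\left(m \right)} = m^{3}$
$- 36 l{\left(D{\left(1,-2 \right)} \right)} = - 36 \left(4 - 1\right)^{3} = - 36 \cdot 3^{3} = \left(-36\right) 27 = -972$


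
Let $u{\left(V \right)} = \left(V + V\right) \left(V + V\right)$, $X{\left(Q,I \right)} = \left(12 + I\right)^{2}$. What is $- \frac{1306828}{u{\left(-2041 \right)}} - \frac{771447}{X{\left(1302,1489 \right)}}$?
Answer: $- \frac{3949673308114}{9385283458681} \approx -0.42084$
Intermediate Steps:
$u{\left(V \right)} = 4 V^{2}$ ($u{\left(V \right)} = 2 V 2 V = 4 V^{2}$)
$- \frac{1306828}{u{\left(-2041 \right)}} - \frac{771447}{X{\left(1302,1489 \right)}} = - \frac{1306828}{4 \left(-2041\right)^{2}} - \frac{771447}{\left(12 + 1489\right)^{2}} = - \frac{1306828}{4 \cdot 4165681} - \frac{771447}{1501^{2}} = - \frac{1306828}{16662724} - \frac{771447}{2253001} = \left(-1306828\right) \frac{1}{16662724} - \frac{771447}{2253001} = - \frac{326707}{4165681} - \frac{771447}{2253001} = - \frac{3949673308114}{9385283458681}$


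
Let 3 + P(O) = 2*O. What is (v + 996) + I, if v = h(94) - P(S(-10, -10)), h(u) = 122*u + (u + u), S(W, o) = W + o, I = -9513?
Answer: 3182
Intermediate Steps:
h(u) = 124*u (h(u) = 122*u + 2*u = 124*u)
P(O) = -3 + 2*O
v = 11699 (v = 124*94 - (-3 + 2*(-10 - 10)) = 11656 - (-3 + 2*(-20)) = 11656 - (-3 - 40) = 11656 - 1*(-43) = 11656 + 43 = 11699)
(v + 996) + I = (11699 + 996) - 9513 = 12695 - 9513 = 3182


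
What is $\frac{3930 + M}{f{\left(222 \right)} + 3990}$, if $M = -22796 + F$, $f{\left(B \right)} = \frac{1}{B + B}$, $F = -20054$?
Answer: $- \frac{17280480}{1771561} \approx -9.7544$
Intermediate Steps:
$f{\left(B \right)} = \frac{1}{2 B}$
$M = -42850$ ($M = -22796 - 20054 = -42850$)
$\frac{3930 + M}{f{\left(222 \right)} + 3990} = \frac{3930 - 42850}{\frac{1}{2 \cdot 222} + 3990} = - \frac{38920}{\frac{1}{2} \cdot \frac{1}{222} + 3990} = - \frac{38920}{\frac{1}{444} + 3990} = - \frac{38920}{\frac{1771561}{444}} = \left(-38920\right) \frac{444}{1771561} = - \frac{17280480}{1771561}$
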